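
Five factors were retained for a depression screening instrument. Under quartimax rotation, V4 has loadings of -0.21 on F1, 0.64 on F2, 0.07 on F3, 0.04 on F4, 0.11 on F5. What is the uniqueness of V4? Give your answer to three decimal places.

0.528

h² = (-0.21)² + 0.64² + 0.07² + 0.04² + 0.11² = 0.0441 + 0.4096 + 0.0049 + 0.0016 + 0.0121 = 0.4723
Uniqueness u² = 1 − h² = 1 − 0.4723 = 0.5277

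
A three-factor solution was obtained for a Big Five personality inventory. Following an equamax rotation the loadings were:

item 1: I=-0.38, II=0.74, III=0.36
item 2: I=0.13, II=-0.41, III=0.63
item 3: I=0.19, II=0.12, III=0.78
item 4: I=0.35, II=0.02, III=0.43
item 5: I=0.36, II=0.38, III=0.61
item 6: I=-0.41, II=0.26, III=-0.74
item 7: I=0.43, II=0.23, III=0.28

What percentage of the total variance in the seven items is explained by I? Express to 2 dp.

SS loadings for I = (-0.38)² + 0.13² + 0.19² + 0.35² + 0.36² + (-0.41)² + 0.43² = 0.8025
With 7 standardized items, total variance = 7. Proportion = 0.8025/7 = 0.1146 → 11.46%.

11.46%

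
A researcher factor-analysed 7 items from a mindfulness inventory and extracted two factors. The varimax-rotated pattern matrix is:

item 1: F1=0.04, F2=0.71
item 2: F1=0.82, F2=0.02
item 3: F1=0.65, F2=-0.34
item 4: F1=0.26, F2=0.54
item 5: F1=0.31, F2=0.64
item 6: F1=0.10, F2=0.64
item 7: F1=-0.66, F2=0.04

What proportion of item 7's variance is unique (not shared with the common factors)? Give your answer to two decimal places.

0.56

h² = (-0.66)² + 0.04² = 0.4356 + 0.0016 = 0.4372
Uniqueness u² = 1 − h² = 1 − 0.4372 = 0.5628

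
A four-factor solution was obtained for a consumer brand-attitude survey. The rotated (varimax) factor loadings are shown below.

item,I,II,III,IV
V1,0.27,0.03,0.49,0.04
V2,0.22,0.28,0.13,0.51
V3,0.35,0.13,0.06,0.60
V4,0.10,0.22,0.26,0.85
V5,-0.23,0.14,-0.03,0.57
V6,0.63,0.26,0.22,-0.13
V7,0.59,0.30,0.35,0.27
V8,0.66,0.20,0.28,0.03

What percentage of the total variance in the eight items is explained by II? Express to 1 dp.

4.5%

SS loadings for II = 0.03² + 0.28² + 0.13² + 0.22² + 0.14² + 0.26² + 0.30² + 0.20² = 0.3618
With 8 standardized items, total variance = 8. Proportion = 0.3618/8 = 0.0452 → 4.52%.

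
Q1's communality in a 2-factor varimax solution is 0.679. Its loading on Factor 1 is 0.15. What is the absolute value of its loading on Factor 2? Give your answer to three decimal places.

Under orthogonal rotation h² = Σλ², so λ_Factor 2² = h² − (0.0225) = 0.679 − 0.0225 = 0.6565.
|λ| = √0.6565 = 0.8102.

0.810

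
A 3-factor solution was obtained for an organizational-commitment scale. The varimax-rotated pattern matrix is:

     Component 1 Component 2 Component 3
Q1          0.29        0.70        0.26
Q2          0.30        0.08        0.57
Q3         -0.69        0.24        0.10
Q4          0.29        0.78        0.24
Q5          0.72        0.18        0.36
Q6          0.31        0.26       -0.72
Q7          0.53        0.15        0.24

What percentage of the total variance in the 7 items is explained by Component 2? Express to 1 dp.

18.4%

SS loadings for Component 2 = 0.70² + 0.08² + 0.24² + 0.78² + 0.18² + 0.26² + 0.15² = 1.2849
With 7 standardized items, total variance = 7. Proportion = 1.2849/7 = 0.1836 → 18.36%.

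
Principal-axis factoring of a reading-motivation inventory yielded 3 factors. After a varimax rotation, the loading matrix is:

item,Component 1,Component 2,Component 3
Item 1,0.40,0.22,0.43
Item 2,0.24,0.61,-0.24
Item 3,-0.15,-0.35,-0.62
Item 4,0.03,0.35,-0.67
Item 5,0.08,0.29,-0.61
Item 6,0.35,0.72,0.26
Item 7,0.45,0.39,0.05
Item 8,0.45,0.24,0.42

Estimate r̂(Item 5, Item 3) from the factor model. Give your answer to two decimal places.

r̂ = Σ λ_i·λ_j across factors = (0.08)(-0.15) + (0.29)(-0.35) + (-0.61)(-0.62)
  = -0.0120 -0.1015 +0.3782 = 0.2647

0.26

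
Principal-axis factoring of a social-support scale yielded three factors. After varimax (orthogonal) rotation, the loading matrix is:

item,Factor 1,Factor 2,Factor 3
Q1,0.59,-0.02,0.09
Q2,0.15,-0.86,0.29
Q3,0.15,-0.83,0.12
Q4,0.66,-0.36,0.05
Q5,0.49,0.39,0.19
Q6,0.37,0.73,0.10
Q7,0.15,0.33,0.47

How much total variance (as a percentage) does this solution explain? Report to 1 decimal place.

Communalities: 0.3566, 0.8462, 0.7258, 0.5677, 0.4283, 0.6798, 0.3523; Σh² = 3.9567.
Total variance with 7 standardized items is 7, so the solution explains 3.9567/7 = 0.5652 = 56.52%.

56.5%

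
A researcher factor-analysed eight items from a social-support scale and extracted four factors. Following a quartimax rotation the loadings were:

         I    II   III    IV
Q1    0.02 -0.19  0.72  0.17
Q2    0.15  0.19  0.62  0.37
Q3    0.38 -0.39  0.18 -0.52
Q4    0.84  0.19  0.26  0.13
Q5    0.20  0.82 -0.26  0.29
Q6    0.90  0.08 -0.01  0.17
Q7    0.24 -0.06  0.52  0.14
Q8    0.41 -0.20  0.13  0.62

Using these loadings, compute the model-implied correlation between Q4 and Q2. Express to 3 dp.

r̂ = Σ λ_i·λ_j across factors = (0.84)(0.15) + (0.19)(0.19) + (0.26)(0.62) + (0.13)(0.37)
  = +0.1260 +0.0361 +0.1612 +0.0481 = 0.3714

0.371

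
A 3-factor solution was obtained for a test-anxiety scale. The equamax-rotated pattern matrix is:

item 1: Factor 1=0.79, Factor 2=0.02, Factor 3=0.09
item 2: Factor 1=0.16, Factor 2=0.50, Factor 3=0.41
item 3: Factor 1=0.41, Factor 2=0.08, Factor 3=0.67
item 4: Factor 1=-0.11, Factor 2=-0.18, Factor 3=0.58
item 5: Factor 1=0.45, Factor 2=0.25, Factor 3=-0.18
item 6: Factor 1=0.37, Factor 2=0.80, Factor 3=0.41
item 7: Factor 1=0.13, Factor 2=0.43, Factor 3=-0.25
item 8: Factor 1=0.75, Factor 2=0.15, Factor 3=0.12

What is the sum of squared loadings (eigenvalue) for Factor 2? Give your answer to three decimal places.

1.199

SS loadings for Factor 2 = 0.02² + 0.50² + 0.08² + (-0.18)² + 0.25² + 0.80² + 0.43² + 0.15² = 0.0004 + 0.2500 + 0.0064 + 0.0324 + 0.0625 + 0.6400 + 0.1849 + 0.0225 = 1.1991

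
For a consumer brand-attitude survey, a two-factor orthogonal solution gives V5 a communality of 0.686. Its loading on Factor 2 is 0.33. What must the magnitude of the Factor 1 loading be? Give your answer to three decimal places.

Under orthogonal rotation h² = Σλ², so λ_Factor 1² = h² − (0.1089) = 0.686 − 0.1089 = 0.5771.
|λ| = √0.5771 = 0.7597.

0.760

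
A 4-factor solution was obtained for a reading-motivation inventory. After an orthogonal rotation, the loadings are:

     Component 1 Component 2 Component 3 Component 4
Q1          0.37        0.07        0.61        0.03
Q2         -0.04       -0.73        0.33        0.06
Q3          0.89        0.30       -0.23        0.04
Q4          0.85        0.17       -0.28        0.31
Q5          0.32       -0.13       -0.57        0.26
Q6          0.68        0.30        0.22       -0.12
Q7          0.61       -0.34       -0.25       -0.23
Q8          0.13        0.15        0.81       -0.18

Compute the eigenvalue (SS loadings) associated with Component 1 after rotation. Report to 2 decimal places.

2.61

SS loadings for Component 1 = 0.37² + (-0.04)² + 0.89² + 0.85² + 0.32² + 0.68² + 0.61² + 0.13² = 0.1369 + 0.0016 + 0.7921 + 0.7225 + 0.1024 + 0.4624 + 0.3721 + 0.0169 = 2.6069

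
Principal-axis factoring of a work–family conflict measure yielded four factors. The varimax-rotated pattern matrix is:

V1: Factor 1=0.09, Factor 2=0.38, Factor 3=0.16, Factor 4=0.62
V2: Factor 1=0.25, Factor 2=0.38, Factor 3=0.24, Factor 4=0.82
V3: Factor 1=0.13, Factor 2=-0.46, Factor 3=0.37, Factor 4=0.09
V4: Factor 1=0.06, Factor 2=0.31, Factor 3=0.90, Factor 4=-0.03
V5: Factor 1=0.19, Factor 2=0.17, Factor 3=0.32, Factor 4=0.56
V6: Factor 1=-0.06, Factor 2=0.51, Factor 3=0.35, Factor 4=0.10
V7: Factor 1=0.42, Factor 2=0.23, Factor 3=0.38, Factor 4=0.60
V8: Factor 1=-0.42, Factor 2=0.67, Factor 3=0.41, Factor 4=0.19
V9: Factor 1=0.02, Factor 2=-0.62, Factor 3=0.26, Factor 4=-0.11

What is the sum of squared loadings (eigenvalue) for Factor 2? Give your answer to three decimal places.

SS loadings for Factor 2 = 0.38² + 0.38² + (-0.46)² + 0.31² + 0.17² + 0.51² + 0.23² + 0.67² + (-0.62)² = 0.1444 + 0.1444 + 0.2116 + 0.0961 + 0.0289 + 0.2601 + 0.0529 + 0.4489 + 0.3844 = 1.7717

1.772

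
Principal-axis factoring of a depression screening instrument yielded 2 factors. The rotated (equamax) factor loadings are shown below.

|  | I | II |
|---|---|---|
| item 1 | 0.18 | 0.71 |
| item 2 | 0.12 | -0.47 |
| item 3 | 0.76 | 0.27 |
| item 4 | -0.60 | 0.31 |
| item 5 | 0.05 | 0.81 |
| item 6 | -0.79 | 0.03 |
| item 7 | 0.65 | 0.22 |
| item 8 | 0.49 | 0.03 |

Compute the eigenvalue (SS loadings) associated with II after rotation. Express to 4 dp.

SS loadings for II = 0.71² + (-0.47)² + 0.27² + 0.31² + 0.81² + 0.03² + 0.22² + 0.03² = 0.5041 + 0.2209 + 0.0729 + 0.0961 + 0.6561 + 0.0009 + 0.0484 + 0.0009 = 1.6003

1.6003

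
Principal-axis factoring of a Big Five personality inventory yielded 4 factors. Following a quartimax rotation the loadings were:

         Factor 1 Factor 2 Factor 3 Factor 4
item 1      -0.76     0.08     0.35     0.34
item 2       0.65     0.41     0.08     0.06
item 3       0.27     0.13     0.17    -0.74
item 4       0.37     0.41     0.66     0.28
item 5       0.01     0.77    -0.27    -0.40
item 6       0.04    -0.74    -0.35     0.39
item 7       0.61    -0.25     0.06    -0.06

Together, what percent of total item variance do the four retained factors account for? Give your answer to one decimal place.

SS loadings by factor: 1.5837, 1.5625, 0.7924, 1.0609; total = 4.9995.
Total variance with 7 standardized items is 7, so the solution explains 4.9995/7 = 0.7142 = 71.42%.

71.4%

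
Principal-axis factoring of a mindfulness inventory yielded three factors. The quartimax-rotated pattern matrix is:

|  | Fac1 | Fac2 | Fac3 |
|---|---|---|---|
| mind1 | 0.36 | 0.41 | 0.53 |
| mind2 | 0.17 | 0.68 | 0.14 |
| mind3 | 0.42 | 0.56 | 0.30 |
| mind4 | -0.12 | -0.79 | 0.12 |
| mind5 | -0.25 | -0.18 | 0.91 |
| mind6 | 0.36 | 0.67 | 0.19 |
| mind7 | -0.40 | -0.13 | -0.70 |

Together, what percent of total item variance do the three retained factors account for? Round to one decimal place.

64.7%

Communalities: 0.5786, 0.5109, 0.5800, 0.6529, 0.9230, 0.6146, 0.6669; Σh² = 4.5269.
Total variance with 7 standardized items is 7, so the solution explains 4.5269/7 = 0.6467 = 64.67%.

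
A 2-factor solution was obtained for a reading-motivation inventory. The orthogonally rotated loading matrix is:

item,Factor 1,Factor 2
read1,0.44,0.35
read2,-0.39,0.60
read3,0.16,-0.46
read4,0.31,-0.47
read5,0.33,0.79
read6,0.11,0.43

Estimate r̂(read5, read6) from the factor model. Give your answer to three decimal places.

0.376

r̂ = Σ λ_i·λ_j across factors = (0.33)(0.11) + (0.79)(0.43)
  = +0.0363 +0.3397 = 0.3760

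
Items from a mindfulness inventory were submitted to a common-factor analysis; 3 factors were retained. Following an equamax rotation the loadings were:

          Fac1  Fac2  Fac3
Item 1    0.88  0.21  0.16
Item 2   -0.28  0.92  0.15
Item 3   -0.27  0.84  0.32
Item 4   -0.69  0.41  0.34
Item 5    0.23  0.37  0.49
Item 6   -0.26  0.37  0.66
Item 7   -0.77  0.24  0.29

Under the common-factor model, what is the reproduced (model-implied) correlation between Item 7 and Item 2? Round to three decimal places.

r̂ = Σ λ_i·λ_j across factors = (-0.77)(-0.28) + (0.24)(0.92) + (0.29)(0.15)
  = +0.2156 +0.2208 +0.0435 = 0.4799

0.480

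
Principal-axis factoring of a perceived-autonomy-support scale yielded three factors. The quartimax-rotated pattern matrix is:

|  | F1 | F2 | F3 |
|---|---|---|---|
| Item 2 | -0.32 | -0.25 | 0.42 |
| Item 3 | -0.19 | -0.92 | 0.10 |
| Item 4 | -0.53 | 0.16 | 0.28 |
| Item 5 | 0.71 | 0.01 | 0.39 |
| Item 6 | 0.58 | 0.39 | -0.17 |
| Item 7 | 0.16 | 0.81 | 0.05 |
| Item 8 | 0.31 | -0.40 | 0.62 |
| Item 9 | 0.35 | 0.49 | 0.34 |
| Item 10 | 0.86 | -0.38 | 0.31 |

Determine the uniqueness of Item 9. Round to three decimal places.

h² = 0.35² + 0.49² + 0.34² = 0.1225 + 0.2401 + 0.1156 = 0.4782
Uniqueness u² = 1 − h² = 1 − 0.4782 = 0.5218

0.522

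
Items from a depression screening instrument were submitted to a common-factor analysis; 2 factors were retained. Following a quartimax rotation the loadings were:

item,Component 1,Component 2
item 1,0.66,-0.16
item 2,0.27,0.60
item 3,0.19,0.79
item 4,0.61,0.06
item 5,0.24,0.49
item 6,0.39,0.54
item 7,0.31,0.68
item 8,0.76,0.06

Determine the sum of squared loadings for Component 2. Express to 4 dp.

SS loadings for Component 2 = (-0.16)² + 0.60² + 0.79² + 0.06² + 0.49² + 0.54² + 0.68² + 0.06² = 0.0256 + 0.3600 + 0.6241 + 0.0036 + 0.2401 + 0.2916 + 0.4624 + 0.0036 = 2.0110

2.0110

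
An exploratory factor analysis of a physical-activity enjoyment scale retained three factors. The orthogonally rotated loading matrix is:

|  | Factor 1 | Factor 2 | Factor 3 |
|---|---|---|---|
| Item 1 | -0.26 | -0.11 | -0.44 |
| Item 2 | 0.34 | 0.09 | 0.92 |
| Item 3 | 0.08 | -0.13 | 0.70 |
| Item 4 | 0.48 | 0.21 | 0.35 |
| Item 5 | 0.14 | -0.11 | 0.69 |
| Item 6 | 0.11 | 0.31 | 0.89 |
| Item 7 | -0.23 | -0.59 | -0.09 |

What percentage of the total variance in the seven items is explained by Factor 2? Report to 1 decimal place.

SS loadings for Factor 2 = (-0.11)² + 0.09² + (-0.13)² + 0.21² + (-0.11)² + 0.31² + (-0.59)² = 0.5375
With 7 standardized items, total variance = 7. Proportion = 0.5375/7 = 0.0768 → 7.68%.

7.7%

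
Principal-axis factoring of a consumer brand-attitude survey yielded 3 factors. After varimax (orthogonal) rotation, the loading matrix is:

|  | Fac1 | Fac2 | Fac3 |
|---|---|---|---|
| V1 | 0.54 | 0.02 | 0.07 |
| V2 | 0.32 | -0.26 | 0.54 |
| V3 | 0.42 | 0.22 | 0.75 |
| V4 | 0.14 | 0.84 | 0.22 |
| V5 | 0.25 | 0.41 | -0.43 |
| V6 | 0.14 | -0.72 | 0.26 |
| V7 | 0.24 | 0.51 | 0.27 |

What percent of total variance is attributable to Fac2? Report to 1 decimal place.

25.3%

SS loadings for Fac2 = 0.02² + (-0.26)² + 0.22² + 0.84² + 0.41² + (-0.72)² + 0.51² = 1.7686
With 7 standardized items, total variance = 7. Proportion = 1.7686/7 = 0.2527 → 25.27%.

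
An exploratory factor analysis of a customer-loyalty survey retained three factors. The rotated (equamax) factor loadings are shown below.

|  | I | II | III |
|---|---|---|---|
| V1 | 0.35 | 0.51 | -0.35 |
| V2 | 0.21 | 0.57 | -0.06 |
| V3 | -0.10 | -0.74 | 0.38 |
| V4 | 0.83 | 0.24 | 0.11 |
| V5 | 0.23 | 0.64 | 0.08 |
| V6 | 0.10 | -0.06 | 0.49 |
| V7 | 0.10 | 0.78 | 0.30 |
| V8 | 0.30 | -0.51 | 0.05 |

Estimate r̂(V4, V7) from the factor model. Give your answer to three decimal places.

r̂ = Σ λ_i·λ_j across factors = (0.83)(0.10) + (0.24)(0.78) + (0.11)(0.30)
  = +0.0830 +0.1872 +0.0330 = 0.3032

0.303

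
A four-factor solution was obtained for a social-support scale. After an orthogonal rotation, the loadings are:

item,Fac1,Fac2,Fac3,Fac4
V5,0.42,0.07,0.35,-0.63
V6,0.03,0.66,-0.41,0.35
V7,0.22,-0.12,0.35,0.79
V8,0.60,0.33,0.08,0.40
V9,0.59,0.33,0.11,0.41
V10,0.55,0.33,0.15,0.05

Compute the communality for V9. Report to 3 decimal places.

h² = 0.59² + 0.33² + 0.11² + 0.41² = 0.3481 + 0.1089 + 0.0121 + 0.1681 = 0.6372

0.637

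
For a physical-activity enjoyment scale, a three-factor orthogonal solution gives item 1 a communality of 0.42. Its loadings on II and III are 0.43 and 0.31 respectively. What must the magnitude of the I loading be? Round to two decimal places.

0.37

Under orthogonal rotation h² = Σλ², so λ_I² = h² − (0.2810) = 0.42 − 0.2810 = 0.1390.
|λ| = √0.1390 = 0.3728.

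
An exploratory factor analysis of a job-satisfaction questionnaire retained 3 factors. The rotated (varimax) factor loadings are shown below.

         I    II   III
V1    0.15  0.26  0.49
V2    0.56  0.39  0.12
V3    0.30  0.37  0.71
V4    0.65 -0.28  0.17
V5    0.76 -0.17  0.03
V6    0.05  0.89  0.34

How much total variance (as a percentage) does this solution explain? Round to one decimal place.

SS loadings by factor: 1.4287, 1.2560, 0.9040; total = 3.5887.
Total variance with 6 standardized items is 6, so the solution explains 3.5887/6 = 0.5981 = 59.81%.

59.8%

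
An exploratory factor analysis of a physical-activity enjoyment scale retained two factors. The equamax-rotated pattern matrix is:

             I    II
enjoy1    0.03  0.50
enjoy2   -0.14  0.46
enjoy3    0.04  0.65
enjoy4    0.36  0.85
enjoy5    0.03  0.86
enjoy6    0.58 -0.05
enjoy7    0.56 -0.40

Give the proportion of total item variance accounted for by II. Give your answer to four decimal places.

0.3584

SS loadings for II = 0.50² + 0.46² + 0.65² + 0.85² + 0.86² + (-0.05)² + (-0.40)² = 2.5087
Proportion of variance = 2.5087 / 7 = 0.3584.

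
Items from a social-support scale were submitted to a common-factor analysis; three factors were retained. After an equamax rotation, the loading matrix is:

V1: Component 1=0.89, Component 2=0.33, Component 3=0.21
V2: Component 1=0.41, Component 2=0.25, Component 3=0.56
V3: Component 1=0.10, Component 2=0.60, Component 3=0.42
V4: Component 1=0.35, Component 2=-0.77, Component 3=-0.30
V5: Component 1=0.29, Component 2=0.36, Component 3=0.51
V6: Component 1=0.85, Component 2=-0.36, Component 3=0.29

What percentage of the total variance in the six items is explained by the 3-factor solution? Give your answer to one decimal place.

SS loadings by factor: 1.8993, 1.3835, 0.9683; total = 4.2511.
Total variance with 6 standardized items is 6, so the solution explains 4.2511/6 = 0.7085 = 70.85%.

70.9%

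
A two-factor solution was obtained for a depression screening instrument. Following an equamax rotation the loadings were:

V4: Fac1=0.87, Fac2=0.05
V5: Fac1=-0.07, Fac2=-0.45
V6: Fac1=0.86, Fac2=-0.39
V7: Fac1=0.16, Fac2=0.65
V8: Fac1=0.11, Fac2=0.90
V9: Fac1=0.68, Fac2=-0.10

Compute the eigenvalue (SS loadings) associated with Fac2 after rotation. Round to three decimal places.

SS loadings for Fac2 = 0.05² + (-0.45)² + (-0.39)² + 0.65² + 0.90² + (-0.10)² = 0.0025 + 0.2025 + 0.1521 + 0.4225 + 0.8100 + 0.0100 = 1.5996

1.600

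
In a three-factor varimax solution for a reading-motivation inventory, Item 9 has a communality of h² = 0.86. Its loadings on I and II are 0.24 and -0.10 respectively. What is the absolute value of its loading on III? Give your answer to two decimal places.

0.89

Under orthogonal rotation h² = Σλ², so λ_III² = h² − (0.0676) = 0.86 − 0.0676 = 0.7924.
|λ| = √0.7924 = 0.8902.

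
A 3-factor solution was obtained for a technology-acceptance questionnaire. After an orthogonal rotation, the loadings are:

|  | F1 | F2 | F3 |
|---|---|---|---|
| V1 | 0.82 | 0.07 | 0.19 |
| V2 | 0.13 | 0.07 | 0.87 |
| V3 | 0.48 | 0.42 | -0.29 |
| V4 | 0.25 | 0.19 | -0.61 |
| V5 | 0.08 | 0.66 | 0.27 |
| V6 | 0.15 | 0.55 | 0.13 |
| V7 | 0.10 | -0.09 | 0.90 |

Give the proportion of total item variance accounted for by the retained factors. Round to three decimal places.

0.591

SS loadings by factor: 1.0211, 0.9685, 2.1490; total = 4.1386.
Total variance with 7 standardized items is 7, so the solution explains 4.1386/7 = 0.5912.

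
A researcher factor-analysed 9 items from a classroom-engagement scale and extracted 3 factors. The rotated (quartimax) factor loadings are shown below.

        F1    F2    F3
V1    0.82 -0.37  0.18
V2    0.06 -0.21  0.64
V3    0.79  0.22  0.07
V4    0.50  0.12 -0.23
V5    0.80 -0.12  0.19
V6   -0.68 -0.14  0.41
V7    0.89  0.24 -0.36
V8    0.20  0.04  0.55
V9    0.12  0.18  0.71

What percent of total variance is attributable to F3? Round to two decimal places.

18.22%

SS loadings for F3 = 0.18² + 0.64² + 0.07² + (-0.23)² + 0.19² + 0.41² + (-0.36)² + 0.55² + 0.71² = 1.6402
With 9 standardized items, total variance = 9. Proportion = 1.6402/9 = 0.1822 → 18.22%.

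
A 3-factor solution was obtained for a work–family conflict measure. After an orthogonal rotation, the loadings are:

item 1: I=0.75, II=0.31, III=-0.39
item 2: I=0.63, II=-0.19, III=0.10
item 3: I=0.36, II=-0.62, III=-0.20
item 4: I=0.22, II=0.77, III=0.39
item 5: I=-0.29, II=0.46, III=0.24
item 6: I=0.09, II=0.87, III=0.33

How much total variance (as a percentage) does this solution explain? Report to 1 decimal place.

Communalities: 0.8107, 0.4430, 0.5540, 0.7934, 0.3533, 0.8739; Σh² = 3.8283.
Total variance with 6 standardized items is 6, so the solution explains 3.8283/6 = 0.6381 = 63.80%.

63.8%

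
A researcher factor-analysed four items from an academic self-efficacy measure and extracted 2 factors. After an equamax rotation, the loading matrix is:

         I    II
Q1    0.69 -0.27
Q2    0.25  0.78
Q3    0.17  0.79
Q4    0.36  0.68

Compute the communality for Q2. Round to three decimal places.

0.671

h² = 0.25² + 0.78² = 0.0625 + 0.6084 = 0.6709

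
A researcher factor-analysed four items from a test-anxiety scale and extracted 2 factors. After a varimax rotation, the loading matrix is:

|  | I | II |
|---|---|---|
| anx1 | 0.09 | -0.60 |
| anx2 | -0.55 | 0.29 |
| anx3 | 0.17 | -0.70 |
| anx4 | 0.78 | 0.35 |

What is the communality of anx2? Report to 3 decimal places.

0.387

h² = (-0.55)² + 0.29² = 0.3025 + 0.0841 = 0.3866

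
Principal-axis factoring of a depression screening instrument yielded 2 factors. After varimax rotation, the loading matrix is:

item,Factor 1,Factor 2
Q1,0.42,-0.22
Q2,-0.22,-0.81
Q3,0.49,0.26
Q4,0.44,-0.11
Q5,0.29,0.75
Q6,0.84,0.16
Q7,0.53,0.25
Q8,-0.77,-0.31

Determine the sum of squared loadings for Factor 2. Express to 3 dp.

SS loadings for Factor 2 = (-0.22)² + (-0.81)² + 0.26² + (-0.11)² + 0.75² + 0.16² + 0.25² + (-0.31)² = 0.0484 + 0.6561 + 0.0676 + 0.0121 + 0.5625 + 0.0256 + 0.0625 + 0.0961 = 1.5309

1.531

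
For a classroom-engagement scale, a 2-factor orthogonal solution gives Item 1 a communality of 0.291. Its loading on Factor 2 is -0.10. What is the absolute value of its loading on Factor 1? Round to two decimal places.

0.53

Under orthogonal rotation h² = Σλ², so λ_Factor 1² = h² − (0.0100) = 0.291 − 0.0100 = 0.2810.
|λ| = √0.2810 = 0.5301.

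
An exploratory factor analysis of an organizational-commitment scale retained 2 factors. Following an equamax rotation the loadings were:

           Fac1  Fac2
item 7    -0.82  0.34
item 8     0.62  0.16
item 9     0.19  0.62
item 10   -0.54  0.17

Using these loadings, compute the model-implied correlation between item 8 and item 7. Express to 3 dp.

-0.454

r̂ = Σ λ_i·λ_j across factors = (0.62)(-0.82) + (0.16)(0.34)
  = -0.5084 +0.0544 = -0.4540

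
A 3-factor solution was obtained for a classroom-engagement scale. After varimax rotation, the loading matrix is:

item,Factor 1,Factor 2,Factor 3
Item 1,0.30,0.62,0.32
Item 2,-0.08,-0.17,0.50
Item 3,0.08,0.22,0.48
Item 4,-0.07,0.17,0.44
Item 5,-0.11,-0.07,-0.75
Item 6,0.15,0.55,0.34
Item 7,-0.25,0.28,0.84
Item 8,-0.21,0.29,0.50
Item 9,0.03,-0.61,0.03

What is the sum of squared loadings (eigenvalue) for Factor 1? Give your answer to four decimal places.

SS loadings for Factor 1 = 0.30² + (-0.08)² + 0.08² + (-0.07)² + (-0.11)² + 0.15² + (-0.25)² + (-0.21)² + 0.03² = 0.0900 + 0.0064 + 0.0064 + 0.0049 + 0.0121 + 0.0225 + 0.0625 + 0.0441 + 0.0009 = 0.2498

0.2498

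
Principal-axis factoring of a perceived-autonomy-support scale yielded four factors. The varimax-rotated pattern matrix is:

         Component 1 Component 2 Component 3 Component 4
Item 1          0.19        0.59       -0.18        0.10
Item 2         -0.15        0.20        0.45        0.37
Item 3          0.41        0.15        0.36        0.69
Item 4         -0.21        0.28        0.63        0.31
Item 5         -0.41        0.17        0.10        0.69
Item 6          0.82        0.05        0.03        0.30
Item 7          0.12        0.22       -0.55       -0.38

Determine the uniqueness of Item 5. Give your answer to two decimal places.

0.32

h² = (-0.41)² + 0.17² + 0.10² + 0.69² = 0.1681 + 0.0289 + 0.0100 + 0.4761 = 0.6831
Uniqueness u² = 1 − h² = 1 − 0.6831 = 0.3169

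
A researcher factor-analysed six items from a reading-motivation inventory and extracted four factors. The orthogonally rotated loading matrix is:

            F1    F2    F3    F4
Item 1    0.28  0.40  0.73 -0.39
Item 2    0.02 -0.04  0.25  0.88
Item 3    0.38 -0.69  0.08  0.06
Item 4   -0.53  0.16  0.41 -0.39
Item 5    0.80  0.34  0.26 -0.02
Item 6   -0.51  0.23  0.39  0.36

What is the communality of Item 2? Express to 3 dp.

h² = 0.02² + (-0.04)² + 0.25² + 0.88² = 0.0004 + 0.0016 + 0.0625 + 0.7744 = 0.8389

0.839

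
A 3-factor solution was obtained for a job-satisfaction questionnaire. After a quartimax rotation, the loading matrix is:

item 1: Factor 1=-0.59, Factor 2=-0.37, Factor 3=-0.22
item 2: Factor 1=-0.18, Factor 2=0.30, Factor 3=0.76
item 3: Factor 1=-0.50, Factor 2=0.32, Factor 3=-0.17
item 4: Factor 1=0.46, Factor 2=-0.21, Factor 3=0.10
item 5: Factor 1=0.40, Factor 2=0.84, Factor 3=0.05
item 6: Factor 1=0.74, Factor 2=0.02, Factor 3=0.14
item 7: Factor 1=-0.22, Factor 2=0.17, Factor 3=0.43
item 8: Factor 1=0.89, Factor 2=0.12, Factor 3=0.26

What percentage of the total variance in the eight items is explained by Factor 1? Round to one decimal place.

SS loadings for Factor 1 = (-0.59)² + (-0.18)² + (-0.50)² + 0.46² + 0.40² + 0.74² + (-0.22)² + 0.89² = 2.3902
With 8 standardized items, total variance = 8. Proportion = 2.3902/8 = 0.2988 → 29.88%.

29.9%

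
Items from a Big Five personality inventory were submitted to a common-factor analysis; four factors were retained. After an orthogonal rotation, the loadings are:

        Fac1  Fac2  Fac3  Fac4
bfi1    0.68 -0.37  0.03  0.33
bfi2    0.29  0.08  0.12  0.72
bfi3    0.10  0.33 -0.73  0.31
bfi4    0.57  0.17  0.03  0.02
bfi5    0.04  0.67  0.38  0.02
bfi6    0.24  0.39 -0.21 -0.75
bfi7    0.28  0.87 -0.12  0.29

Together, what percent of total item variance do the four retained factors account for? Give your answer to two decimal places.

68.30%

SS loadings by factor: 1.0190, 1.6390, 0.7520, 1.3708; total = 4.7808.
Total variance with 7 standardized items is 7, so the solution explains 4.7808/7 = 0.6830 = 68.30%.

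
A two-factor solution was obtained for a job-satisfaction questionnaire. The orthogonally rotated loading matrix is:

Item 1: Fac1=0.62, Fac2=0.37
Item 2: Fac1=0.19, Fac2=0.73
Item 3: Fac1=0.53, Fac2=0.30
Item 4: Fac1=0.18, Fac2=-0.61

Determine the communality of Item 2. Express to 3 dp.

0.569

h² = 0.19² + 0.73² = 0.0361 + 0.5329 = 0.5690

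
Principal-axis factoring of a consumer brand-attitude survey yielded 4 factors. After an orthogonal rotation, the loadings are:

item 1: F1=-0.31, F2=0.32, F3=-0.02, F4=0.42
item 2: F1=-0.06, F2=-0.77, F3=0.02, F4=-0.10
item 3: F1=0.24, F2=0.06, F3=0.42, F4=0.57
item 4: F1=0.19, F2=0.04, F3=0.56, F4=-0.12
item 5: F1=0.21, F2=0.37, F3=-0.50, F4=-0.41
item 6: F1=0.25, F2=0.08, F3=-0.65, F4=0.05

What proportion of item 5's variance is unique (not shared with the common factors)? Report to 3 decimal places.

h² = 0.21² + 0.37² + (-0.50)² + (-0.41)² = 0.0441 + 0.1369 + 0.2500 + 0.1681 = 0.5991
Uniqueness u² = 1 − h² = 1 − 0.5991 = 0.4009

0.401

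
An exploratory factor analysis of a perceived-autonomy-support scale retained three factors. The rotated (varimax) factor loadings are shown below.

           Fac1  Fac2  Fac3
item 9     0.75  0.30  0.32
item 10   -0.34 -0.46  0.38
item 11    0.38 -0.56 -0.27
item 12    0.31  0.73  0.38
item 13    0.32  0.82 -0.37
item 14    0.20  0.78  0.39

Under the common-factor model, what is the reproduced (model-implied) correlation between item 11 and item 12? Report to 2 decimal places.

r̂ = Σ λ_i·λ_j across factors = (0.38)(0.31) + (-0.56)(0.73) + (-0.27)(0.38)
  = +0.1178 -0.4088 -0.1026 = -0.3936

-0.39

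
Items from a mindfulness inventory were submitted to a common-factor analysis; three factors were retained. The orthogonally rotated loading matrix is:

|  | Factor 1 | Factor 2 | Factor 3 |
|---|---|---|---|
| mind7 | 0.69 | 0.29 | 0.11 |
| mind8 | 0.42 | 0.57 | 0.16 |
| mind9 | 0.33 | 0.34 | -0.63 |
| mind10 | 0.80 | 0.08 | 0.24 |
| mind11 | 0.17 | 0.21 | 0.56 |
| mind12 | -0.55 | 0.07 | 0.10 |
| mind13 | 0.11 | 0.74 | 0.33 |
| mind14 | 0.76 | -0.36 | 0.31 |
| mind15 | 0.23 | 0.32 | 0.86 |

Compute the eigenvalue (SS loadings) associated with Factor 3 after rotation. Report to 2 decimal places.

1.76

SS loadings for Factor 3 = 0.11² + 0.16² + (-0.63)² + 0.24² + 0.56² + 0.10² + 0.33² + 0.31² + 0.86² = 0.0121 + 0.0256 + 0.3969 + 0.0576 + 0.3136 + 0.0100 + 0.1089 + 0.0961 + 0.7396 = 1.7604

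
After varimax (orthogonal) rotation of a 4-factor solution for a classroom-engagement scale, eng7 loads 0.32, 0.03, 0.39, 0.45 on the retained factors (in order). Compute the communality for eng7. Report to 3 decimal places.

h² = 0.32² + 0.03² + 0.39² + 0.45² = 0.1024 + 0.0009 + 0.1521 + 0.2025 = 0.4579

0.458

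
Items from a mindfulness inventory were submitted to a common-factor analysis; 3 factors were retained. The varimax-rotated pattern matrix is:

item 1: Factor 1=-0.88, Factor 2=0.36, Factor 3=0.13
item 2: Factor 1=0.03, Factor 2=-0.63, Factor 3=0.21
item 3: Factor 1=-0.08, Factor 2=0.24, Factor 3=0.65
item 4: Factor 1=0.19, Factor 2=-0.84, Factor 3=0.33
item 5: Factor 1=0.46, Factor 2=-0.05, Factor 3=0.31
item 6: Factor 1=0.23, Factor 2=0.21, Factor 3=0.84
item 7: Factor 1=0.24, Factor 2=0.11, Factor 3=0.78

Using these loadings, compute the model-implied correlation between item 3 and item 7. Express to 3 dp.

0.514

r̂ = Σ λ_i·λ_j across factors = (-0.08)(0.24) + (0.24)(0.11) + (0.65)(0.78)
  = -0.0192 +0.0264 +0.5070 = 0.5142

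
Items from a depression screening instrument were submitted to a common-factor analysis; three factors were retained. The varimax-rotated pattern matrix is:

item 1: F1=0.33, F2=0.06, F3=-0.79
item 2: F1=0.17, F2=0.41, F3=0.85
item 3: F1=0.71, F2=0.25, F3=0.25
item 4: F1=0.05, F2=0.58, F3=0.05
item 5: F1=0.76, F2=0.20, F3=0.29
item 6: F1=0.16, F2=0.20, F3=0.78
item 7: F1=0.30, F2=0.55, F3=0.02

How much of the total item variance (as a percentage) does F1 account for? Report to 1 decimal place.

SS loadings for F1 = 0.33² + 0.17² + 0.71² + 0.05² + 0.76² + 0.16² + 0.30² = 1.3376
With 7 standardized items, total variance = 7. Proportion = 1.3376/7 = 0.1911 → 19.11%.

19.1%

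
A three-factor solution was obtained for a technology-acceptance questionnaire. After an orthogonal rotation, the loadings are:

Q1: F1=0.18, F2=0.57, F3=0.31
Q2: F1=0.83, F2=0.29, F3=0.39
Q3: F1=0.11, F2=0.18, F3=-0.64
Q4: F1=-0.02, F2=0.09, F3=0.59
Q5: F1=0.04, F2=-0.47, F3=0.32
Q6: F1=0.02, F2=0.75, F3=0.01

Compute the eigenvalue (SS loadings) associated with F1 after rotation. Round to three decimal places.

0.736

SS loadings for F1 = 0.18² + 0.83² + 0.11² + (-0.02)² + 0.04² + 0.02² = 0.0324 + 0.6889 + 0.0121 + 0.0004 + 0.0016 + 0.0004 = 0.7358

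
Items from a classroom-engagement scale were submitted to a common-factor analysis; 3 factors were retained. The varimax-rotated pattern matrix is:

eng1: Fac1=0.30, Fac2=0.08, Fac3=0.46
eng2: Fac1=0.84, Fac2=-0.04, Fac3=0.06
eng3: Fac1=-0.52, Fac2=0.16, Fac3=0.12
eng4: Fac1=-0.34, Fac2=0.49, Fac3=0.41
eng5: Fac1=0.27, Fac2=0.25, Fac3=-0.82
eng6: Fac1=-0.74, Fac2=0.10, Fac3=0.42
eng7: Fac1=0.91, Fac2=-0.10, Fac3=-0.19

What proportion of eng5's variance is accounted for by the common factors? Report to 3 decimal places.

0.808

h² = 0.27² + 0.25² + (-0.82)² = 0.0729 + 0.0625 + 0.6724 = 0.8078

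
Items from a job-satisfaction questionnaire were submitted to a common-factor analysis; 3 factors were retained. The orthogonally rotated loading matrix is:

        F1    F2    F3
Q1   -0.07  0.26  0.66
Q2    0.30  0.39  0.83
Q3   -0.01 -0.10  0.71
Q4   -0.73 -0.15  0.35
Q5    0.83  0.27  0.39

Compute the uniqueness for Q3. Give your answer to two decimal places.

h² = (-0.01)² + (-0.10)² + 0.71² = 0.0001 + 0.0100 + 0.5041 = 0.5142
Uniqueness u² = 1 − h² = 1 − 0.5142 = 0.4858

0.49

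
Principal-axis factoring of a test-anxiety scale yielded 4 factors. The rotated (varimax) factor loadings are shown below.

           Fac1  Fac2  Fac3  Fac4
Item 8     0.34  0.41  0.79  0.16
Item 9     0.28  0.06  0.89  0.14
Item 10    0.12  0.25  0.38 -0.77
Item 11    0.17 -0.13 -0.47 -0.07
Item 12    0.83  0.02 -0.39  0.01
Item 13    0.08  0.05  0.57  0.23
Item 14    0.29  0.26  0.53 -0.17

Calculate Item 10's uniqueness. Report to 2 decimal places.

h² = 0.12² + 0.25² + 0.38² + (-0.77)² = 0.0144 + 0.0625 + 0.1444 + 0.5929 = 0.8142
Uniqueness u² = 1 − h² = 1 − 0.8142 = 0.1858

0.19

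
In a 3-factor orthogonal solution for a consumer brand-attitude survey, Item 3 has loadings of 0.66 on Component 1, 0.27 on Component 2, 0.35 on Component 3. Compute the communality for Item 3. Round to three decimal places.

h² = 0.66² + 0.27² + 0.35² = 0.4356 + 0.0729 + 0.1225 = 0.6310

0.631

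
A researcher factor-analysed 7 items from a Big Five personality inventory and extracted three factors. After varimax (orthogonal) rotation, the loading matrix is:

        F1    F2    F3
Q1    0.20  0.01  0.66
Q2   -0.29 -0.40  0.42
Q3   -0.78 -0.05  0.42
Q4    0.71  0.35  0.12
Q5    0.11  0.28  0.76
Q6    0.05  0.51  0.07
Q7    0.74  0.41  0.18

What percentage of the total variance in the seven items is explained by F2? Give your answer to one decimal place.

SS loadings for F2 = 0.01² + (-0.40)² + (-0.05)² + 0.35² + 0.28² + 0.51² + 0.41² = 0.7917
With 7 standardized items, total variance = 7. Proportion = 0.7917/7 = 0.1131 → 11.31%.

11.3%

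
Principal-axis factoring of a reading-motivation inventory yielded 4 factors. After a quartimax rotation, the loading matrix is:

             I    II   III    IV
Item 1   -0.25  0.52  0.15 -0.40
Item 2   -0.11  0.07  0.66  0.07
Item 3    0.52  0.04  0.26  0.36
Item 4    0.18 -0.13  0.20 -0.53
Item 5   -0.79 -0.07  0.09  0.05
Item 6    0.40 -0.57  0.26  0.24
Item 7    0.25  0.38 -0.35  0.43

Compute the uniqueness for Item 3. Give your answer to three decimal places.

0.531

h² = 0.52² + 0.04² + 0.26² + 0.36² = 0.2704 + 0.0016 + 0.0676 + 0.1296 = 0.4692
Uniqueness u² = 1 − h² = 1 − 0.4692 = 0.5308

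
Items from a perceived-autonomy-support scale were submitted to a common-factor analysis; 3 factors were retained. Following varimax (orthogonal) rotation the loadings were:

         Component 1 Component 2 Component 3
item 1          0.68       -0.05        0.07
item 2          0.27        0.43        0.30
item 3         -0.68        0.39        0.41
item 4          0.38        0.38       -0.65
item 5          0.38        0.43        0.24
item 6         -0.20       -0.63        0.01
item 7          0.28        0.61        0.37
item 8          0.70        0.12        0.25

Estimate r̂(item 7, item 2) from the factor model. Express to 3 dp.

r̂ = Σ λ_i·λ_j across factors = (0.28)(0.27) + (0.61)(0.43) + (0.37)(0.30)
  = +0.0756 +0.2623 +0.1110 = 0.4489

0.449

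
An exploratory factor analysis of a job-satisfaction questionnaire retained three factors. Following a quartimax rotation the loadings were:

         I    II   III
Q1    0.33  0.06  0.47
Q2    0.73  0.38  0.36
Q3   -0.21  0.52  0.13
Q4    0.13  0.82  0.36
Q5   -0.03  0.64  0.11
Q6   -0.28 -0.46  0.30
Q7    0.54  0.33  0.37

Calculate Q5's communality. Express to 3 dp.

h² = (-0.03)² + 0.64² + 0.11² = 0.0009 + 0.4096 + 0.0121 = 0.4226

0.423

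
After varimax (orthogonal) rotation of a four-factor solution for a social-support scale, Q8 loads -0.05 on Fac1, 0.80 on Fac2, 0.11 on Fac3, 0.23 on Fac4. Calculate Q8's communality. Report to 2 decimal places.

0.71

h² = (-0.05)² + 0.80² + 0.11² + 0.23² = 0.0025 + 0.6400 + 0.0121 + 0.0529 = 0.7075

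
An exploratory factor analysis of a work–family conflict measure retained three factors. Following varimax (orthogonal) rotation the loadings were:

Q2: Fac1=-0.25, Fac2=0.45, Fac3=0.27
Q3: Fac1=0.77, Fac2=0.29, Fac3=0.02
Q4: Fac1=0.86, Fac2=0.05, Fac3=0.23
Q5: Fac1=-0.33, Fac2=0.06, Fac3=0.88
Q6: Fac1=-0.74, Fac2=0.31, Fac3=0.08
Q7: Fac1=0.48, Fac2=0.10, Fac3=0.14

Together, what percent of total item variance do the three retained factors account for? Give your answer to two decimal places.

60.12%

Communalities: 0.3379, 0.6774, 0.7950, 0.8869, 0.6501, 0.2600; Σh² = 3.6073.
Total variance with 6 standardized items is 6, so the solution explains 3.6073/6 = 0.6012 = 60.12%.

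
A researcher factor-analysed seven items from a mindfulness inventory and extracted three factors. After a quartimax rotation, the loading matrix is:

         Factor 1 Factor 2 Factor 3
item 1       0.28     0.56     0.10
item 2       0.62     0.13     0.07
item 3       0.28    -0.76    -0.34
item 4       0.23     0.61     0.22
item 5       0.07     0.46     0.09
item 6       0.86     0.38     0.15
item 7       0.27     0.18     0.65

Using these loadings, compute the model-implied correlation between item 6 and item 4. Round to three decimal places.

r̂ = Σ λ_i·λ_j across factors = (0.86)(0.23) + (0.38)(0.61) + (0.15)(0.22)
  = +0.1978 +0.2318 +0.0330 = 0.4626

0.463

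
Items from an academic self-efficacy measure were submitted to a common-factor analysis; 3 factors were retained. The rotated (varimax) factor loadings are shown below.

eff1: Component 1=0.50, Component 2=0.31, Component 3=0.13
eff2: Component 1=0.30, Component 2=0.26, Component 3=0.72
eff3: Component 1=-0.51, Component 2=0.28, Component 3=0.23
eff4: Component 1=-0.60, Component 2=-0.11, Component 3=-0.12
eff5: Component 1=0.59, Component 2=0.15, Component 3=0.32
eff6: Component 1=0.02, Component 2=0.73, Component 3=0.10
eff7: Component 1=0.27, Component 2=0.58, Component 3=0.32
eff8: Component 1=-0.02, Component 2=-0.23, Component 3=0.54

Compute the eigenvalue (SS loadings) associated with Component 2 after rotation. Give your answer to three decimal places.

SS loadings for Component 2 = 0.31² + 0.26² + 0.28² + (-0.11)² + 0.15² + 0.73² + 0.58² + (-0.23)² = 0.0961 + 0.0676 + 0.0784 + 0.0121 + 0.0225 + 0.5329 + 0.3364 + 0.0529 = 1.1989

1.199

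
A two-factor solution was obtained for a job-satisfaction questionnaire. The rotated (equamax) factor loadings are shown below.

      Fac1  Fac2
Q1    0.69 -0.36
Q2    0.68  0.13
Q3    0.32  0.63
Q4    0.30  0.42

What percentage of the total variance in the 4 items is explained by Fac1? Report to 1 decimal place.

SS loadings for Fac1 = 0.69² + 0.68² + 0.32² + 0.30² = 1.1309
With 4 standardized items, total variance = 4. Proportion = 1.1309/4 = 0.2827 → 28.27%.

28.3%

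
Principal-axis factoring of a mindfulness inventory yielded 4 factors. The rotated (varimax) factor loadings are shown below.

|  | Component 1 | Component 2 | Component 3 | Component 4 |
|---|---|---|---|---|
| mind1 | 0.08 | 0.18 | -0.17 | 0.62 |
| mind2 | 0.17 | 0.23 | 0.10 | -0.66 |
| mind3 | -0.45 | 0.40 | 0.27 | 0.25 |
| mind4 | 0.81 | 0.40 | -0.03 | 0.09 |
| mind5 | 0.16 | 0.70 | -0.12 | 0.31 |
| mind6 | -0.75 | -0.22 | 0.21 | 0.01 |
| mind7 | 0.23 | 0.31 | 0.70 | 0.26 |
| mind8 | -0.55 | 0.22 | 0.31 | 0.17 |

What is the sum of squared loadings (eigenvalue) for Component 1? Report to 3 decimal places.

1.837

SS loadings for Component 1 = 0.08² + 0.17² + (-0.45)² + 0.81² + 0.16² + (-0.75)² + 0.23² + (-0.55)² = 0.0064 + 0.0289 + 0.2025 + 0.6561 + 0.0256 + 0.5625 + 0.0529 + 0.3025 = 1.8374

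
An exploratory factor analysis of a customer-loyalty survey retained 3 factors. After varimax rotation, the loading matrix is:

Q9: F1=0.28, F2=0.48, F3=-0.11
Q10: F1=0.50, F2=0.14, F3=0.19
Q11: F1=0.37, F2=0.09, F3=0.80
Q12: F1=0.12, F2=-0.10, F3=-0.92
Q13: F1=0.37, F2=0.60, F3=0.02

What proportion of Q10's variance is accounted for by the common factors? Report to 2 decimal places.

0.31

h² = 0.50² + 0.14² + 0.19² = 0.2500 + 0.0196 + 0.0361 = 0.3057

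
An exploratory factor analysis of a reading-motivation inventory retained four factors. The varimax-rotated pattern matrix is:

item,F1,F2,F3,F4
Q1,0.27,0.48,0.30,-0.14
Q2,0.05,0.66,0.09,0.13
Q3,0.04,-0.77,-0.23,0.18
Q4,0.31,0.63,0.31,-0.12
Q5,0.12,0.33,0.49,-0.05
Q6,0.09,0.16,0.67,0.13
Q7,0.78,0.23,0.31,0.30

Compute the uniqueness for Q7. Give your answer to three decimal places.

h² = 0.78² + 0.23² + 0.31² + 0.30² = 0.6084 + 0.0529 + 0.0961 + 0.0900 = 0.8474
Uniqueness u² = 1 − h² = 1 − 0.8474 = 0.1526

0.153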